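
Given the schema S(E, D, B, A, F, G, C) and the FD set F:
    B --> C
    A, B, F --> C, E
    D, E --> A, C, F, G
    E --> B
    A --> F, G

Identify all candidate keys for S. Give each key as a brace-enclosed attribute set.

{D} never appears on the right of any FD, so every key must include it.
{D, E}⁺ = {A, B, C, D, E, F, G}, which is every attribute, so {D, E} is a candidate key.
{A, B, D}⁺ = {A, B, C, D, E, F, G}, which is every attribute, so {A, B, D} is a candidate key.
No proper subset of any of these is a key, and no other minimal superkey exists.

{A, B, D}, {D, E}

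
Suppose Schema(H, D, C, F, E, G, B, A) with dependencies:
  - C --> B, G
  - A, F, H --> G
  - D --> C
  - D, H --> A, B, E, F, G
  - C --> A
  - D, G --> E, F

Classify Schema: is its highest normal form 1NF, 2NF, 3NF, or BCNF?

1NF

Candidate key: {D, H}. Prime attributes: {D, H}.
For C --> B, G we have {C}⁺ = {A, B, C, G}; {C} is not a superkey, so BCNF fails.
C --> B, G determines the non-prime attributes {B, G} from a non-superkey — 3NF is violated.
The proper key subset {D} of {D, H} determines non-prime {A, B, C, E, F, G}, so the relation is not even in 2NF.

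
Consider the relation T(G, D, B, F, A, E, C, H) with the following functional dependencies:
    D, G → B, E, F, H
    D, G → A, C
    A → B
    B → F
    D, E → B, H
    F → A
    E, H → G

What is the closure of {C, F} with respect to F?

Start with {C, F}.
F → A applies; add {A} → now {A, C, F}.
A → B applies; add {B} → now {A, B, C, F}.
No further FD applies.

{A, B, C, F}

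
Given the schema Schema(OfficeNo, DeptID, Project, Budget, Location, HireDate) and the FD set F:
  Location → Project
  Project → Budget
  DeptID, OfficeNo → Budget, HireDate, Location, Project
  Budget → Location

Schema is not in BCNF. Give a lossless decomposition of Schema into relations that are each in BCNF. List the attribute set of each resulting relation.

{Budget, Location, Project}; {DeptID, HireDate, Location, OfficeNo}

Candidate key of the original relation: {DeptID, OfficeNo}.
Within {Budget, DeptID, HireDate, Location, OfficeNo, Project}: {Location}⁺ ∩ {Budget, DeptID, HireDate, Location, OfficeNo, Project} = {Budget, Location, Project}, not the whole set, so Location → Budget, Project violates BCNF; decompose into {Budget, Location, Project} and {DeptID, HireDate, Location, OfficeNo}.
{Budget, Location, Project} has no BCNF violation.
{DeptID, HireDate, Location, OfficeNo} has no BCNF violation.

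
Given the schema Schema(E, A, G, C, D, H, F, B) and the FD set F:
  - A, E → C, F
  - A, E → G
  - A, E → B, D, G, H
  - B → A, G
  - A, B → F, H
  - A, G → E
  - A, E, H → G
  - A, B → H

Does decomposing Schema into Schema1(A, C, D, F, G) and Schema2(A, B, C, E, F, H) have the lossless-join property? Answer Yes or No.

No

Common attributes: {A, C, F}; their closure is {A, C, F}.
Neither Schema1 nor Schema2 is contained in that closure, so the decomposition is lossy.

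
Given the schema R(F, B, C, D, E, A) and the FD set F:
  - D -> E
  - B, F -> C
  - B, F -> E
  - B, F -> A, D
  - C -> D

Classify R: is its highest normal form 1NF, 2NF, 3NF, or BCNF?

Candidate key: {B, F}. Prime attributes: {B, F}.
D -> E: {D}⁺ = {D, E}, which is not all of the attributes, so the left side is not a superkey — BCNF is violated.
Because {E} is non-prime and the left side of D -> E is not a superkey, the relation is not in 3NF.
No proper subset of a key has a non-prime attribute in its closure, so there is no partial dependency; 2NF holds.

2NF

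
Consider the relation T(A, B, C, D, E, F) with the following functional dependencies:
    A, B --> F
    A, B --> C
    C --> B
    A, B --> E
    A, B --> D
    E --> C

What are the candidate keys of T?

{A} never appears on the right of any FD, so every key must include it.
{A, B}⁺ = {A, B, C, D, E, F} — all of the relation — so {A, B} is a candidate key.
{A, C}⁺ = {A, B, C, D, E, F} — all of the relation — so {A, C} is a candidate key.
{A, E}⁺ = {A, B, C, D, E, F} — all of the relation — so {A, E} is a candidate key.
Any other superkey properly contains one of these, so there are no further candidate keys.

{A, B}, {A, C}, {A, E}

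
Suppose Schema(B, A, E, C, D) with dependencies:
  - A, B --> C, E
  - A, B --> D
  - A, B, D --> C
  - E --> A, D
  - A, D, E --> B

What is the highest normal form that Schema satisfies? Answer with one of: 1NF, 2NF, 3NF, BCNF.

Candidate keys: {A, B}, {E}. Prime attributes: {A, B, E}.
The left-hand side of every FD is a superkey, so BCNF is satisfied.

BCNF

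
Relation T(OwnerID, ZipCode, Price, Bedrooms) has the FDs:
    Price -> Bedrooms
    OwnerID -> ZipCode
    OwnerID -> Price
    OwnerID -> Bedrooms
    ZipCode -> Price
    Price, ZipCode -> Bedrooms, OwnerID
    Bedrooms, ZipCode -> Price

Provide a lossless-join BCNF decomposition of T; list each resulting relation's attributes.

Candidate keys of the original relation: {OwnerID}, {ZipCode}.
Within {Bedrooms, OwnerID, Price, ZipCode}: {Price}⁺ ∩ {Bedrooms, OwnerID, Price, ZipCode} = {Bedrooms, Price}, not the whole set, so Price -> Bedrooms violates BCNF; decompose into {Bedrooms, Price} and {OwnerID, Price, ZipCode}.
{Bedrooms, Price}: every determinant is a superkey — BCNF.
{OwnerID, Price, ZipCode}: every determinant is a superkey — BCNF.

{Bedrooms, Price}; {OwnerID, Price, ZipCode}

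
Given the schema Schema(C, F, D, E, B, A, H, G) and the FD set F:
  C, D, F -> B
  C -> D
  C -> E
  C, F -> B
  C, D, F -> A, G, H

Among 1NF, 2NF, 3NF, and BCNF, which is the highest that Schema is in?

1NF

Candidate key: {C, F}. Prime attributes: {C, F}.
For C -> D we have {C}⁺ = {C, D, E}; {C} is not a superkey, so BCNF fails.
C -> D determines the non-prime attribute {D} from a non-superkey — 3NF is violated.
The proper key subset {C} of {C, F} determines non-prime {D, E}, so the relation is not even in 2NF.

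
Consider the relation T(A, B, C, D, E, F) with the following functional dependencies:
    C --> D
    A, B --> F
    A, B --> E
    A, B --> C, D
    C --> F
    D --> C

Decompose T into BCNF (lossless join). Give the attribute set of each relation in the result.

Candidate key of the original relation: {A, B}.
Within {A, B, C, D, E, F}: {C}⁺ ∩ {A, B, C, D, E, F} = {C, D, F}, not the whole set, so C --> D, F violates BCNF; decompose into {C, D, F} and {A, B, C, E}.
{C, D, F} is in BCNF.
{A, B, C, E} is in BCNF.

{A, B, C, E}; {C, D, F}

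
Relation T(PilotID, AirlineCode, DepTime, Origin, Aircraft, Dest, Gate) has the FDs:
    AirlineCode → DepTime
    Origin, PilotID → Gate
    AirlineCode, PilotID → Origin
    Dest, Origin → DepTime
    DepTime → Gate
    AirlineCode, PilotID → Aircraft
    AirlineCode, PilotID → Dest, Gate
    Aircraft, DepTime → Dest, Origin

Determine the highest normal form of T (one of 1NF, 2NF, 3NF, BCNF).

1NF

Candidate key: {AirlineCode, PilotID}. Prime attributes: {AirlineCode, PilotID}.
For AirlineCode → DepTime we have {AirlineCode}⁺ = {AirlineCode, DepTime, Gate}; {AirlineCode} is not a superkey, so BCNF fails.
AirlineCode → DepTime determines the non-prime attribute {DepTime} from a non-superkey — 3NF is violated.
{AirlineCode} is a proper subset of the key {AirlineCode, PilotID}, and {AirlineCode}⁺ contains the non-prime attributes {DepTime, Gate} — a partial dependency, so 2NF is violated.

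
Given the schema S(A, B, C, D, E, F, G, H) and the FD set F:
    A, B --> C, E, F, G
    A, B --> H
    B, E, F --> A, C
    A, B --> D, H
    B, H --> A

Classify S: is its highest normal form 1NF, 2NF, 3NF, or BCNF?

Candidate keys: {A, B}, {B, E, F}, {B, H}. Prime attributes: {A, B, E, F, H}.
Each dependency's left side is a superkey — BCNF holds.

BCNF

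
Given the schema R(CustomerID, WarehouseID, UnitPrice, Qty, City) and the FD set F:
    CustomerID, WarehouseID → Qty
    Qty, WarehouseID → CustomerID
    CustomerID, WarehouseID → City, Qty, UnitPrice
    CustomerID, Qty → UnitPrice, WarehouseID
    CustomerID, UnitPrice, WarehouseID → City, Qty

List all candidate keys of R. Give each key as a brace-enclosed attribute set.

{CustomerID, Qty}⁺ = {City, CustomerID, Qty, UnitPrice, WarehouseID}, which is every attribute, so {CustomerID, Qty} is a candidate key.
{CustomerID, WarehouseID}⁺ = {City, CustomerID, Qty, UnitPrice, WarehouseID}, which is every attribute, so {CustomerID, WarehouseID} is a candidate key.
{Qty, WarehouseID}⁺ = {City, CustomerID, Qty, UnitPrice, WarehouseID}, which is every attribute, so {Qty, WarehouseID} is a candidate key.
These are minimal and exhaustive — every other superkey contains one of them.

{CustomerID, Qty}, {CustomerID, WarehouseID}, {Qty, WarehouseID}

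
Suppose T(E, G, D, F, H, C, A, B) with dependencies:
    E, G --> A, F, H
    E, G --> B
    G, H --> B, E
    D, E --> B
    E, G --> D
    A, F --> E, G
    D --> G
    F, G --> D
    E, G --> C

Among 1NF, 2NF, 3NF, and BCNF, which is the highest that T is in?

Candidate keys: {A, F}, {D, E}, {D, H}, {E, G}, {G, H}. Prime attributes: {A, D, E, F, G, H}.
For D --> G we have {D}⁺ = {D, G}; {D} is not a superkey, so BCNF fails.
But every attribute on its right side ({G}) is prime, and the same holds for every other non-superkey FD, so 3NF still holds.

3NF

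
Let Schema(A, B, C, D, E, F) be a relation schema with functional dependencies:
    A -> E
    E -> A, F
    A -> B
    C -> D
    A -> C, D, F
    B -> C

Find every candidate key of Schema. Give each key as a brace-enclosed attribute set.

{A} is a candidate key since {A}⁺ = {A, B, C, D, E, F} covers every attribute.
{E} is a candidate key since {E}⁺ = {A, B, C, D, E, F} covers every attribute.
No proper subset of any of these is a key, and no other minimal superkey exists.

{A}, {E}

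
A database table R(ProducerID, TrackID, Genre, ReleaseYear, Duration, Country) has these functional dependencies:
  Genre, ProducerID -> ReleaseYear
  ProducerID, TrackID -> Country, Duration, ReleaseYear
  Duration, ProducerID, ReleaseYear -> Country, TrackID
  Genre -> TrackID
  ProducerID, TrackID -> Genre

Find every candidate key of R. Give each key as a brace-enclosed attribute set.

{Duration, ProducerID, ReleaseYear}, {Genre, ProducerID}, {ProducerID, TrackID}

Attributes never on any right-hand side: {ProducerID} — every candidate key must contain it.
{Genre, ProducerID} is a candidate key since {Genre, ProducerID}⁺ = {Country, Duration, Genre, ProducerID, ReleaseYear, TrackID} covers every attribute.
{ProducerID, TrackID} is a candidate key since {ProducerID, TrackID}⁺ = {Country, Duration, Genre, ProducerID, ReleaseYear, TrackID} covers every attribute.
{Duration, ProducerID, ReleaseYear} is a candidate key since {Duration, ProducerID, ReleaseYear}⁺ = {Country, Duration, Genre, ProducerID, ReleaseYear, TrackID} covers every attribute.
No proper subset of any of these is a key, and no other minimal superkey exists.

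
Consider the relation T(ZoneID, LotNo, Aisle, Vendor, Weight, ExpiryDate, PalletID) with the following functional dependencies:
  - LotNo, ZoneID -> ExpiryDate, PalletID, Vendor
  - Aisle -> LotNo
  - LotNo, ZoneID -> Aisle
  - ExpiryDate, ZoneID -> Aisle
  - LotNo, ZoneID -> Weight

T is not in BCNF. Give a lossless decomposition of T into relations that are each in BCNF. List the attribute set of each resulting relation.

Candidate keys of the original relation: {Aisle, ZoneID}, {ExpiryDate, ZoneID}, {LotNo, ZoneID}.
Within {Aisle, ExpiryDate, LotNo, PalletID, Vendor, Weight, ZoneID}: {Aisle}⁺ ∩ {Aisle, ExpiryDate, LotNo, PalletID, Vendor, Weight, ZoneID} = {Aisle, LotNo}, not the whole set, so Aisle -> LotNo violates BCNF; decompose into {Aisle, LotNo} and {Aisle, ExpiryDate, PalletID, Vendor, Weight, ZoneID}.
{Aisle, LotNo} has no BCNF violation.
{Aisle, ExpiryDate, PalletID, Vendor, Weight, ZoneID} has no BCNF violation.

{Aisle, ExpiryDate, PalletID, Vendor, Weight, ZoneID}; {Aisle, LotNo}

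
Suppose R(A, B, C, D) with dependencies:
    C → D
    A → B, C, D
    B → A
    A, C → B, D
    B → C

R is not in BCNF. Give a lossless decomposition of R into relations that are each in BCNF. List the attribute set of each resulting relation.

Candidate keys of the original relation: {A}, {B}.
Within {A, B, C, D}: {C}⁺ ∩ {A, B, C, D} = {C, D}, not the whole set, so C → D violates BCNF; decompose into {C, D} and {A, B, C}.
{C, D} has no BCNF violation.
{A, B, C} has no BCNF violation.

{A, B, C}; {C, D}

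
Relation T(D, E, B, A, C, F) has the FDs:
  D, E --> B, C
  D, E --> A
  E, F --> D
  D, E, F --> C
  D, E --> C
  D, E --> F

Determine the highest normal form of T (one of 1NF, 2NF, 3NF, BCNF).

BCNF

Candidate keys: {D, E}, {E, F}. Prime attributes: {D, E, F}.
Every FD has a superkey on the left, so the relation is in BCNF.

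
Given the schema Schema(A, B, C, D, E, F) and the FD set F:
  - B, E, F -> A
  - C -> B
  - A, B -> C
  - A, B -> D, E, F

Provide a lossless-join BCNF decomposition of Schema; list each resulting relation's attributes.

{A, C, D, E, F}; {B, C}

Candidate keys of the original relation: {A, B}, {A, C}, {B, E, F}, {C, E, F}.
{A, B, C, D, E, F}: {C} determines {B, C} here but is not a superkey — split on C -> B, giving {B, C} and {A, C, D, E, F}.
{B, C} is in BCNF.
{A, C, D, E, F} is in BCNF.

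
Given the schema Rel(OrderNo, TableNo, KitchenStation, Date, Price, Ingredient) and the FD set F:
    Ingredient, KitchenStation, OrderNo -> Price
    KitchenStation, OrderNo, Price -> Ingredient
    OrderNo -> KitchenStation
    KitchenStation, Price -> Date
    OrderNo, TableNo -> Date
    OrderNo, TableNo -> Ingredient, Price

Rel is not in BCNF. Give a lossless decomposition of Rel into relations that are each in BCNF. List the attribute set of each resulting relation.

Candidate key of the original relation: {OrderNo, TableNo}.
{Date, Ingredient, KitchenStation, OrderNo, Price, TableNo}: {Ingredient, KitchenStation, OrderNo} determines {Date, Ingredient, KitchenStation, OrderNo, Price} here but is not a superkey — split on Ingredient, KitchenStation, OrderNo -> Date, Price, giving {Date, Ingredient, KitchenStation, OrderNo, Price} and {Ingredient, KitchenStation, OrderNo, TableNo}.
{Date, Ingredient, KitchenStation, OrderNo, Price}: {OrderNo} determines {KitchenStation, OrderNo} here but is not a superkey — split on OrderNo -> KitchenStation, giving {KitchenStation, OrderNo} and {Date, Ingredient, OrderNo, Price}.
{KitchenStation, OrderNo} is in BCNF.
{Date, Ingredient, OrderNo, Price} is in BCNF.
{Ingredient, KitchenStation, OrderNo, TableNo}: {OrderNo} determines {KitchenStation, OrderNo} here but is not a superkey — split on OrderNo -> KitchenStation, giving {KitchenStation, OrderNo} and {Ingredient, OrderNo, TableNo}.
{KitchenStation, OrderNo} is in BCNF.
{Ingredient, OrderNo, TableNo} is in BCNF.

{Date, Ingredient, OrderNo, Price}; {Ingredient, OrderNo, TableNo}; {KitchenStation, OrderNo}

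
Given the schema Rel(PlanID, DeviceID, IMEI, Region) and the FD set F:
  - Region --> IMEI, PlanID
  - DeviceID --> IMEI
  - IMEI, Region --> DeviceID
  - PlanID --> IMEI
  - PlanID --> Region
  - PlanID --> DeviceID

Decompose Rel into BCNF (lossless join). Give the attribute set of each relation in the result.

{DeviceID, IMEI}; {DeviceID, PlanID, Region}

Candidate keys of the original relation: {PlanID}, {Region}.
Within {DeviceID, IMEI, PlanID, Region}: {DeviceID}⁺ ∩ {DeviceID, IMEI, PlanID, Region} = {DeviceID, IMEI}, not the whole set, so DeviceID --> IMEI violates BCNF; decompose into {DeviceID, IMEI} and {DeviceID, PlanID, Region}.
{DeviceID, IMEI}: every determinant is a superkey — BCNF.
{DeviceID, PlanID, Region}: every determinant is a superkey — BCNF.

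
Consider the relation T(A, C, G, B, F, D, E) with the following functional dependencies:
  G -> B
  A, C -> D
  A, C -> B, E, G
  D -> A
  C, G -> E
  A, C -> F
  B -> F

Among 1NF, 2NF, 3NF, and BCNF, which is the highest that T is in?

2NF

Candidate keys: {A, C}, {C, D}. Prime attributes: {A, C, D}.
G -> B breaks BCNF: {G}⁺ = {B, F, G}, so {G} is not a superkey.
Because {B} is non-prime and the left side of G -> B is not a superkey, the relation is not in 3NF.
No proper subset of a key has a non-prime attribute in its closure, so there is no partial dependency; 2NF holds.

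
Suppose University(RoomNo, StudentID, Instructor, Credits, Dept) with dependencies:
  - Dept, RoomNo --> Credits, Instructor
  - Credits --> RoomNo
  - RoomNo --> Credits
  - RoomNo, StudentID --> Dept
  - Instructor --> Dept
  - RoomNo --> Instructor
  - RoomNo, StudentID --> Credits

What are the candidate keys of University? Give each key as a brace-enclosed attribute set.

{Credits, StudentID}, {RoomNo, StudentID}

No FD produces {StudentID}, so it must be in every candidate key.
Closure of {Credits, StudentID} is {Credits, Dept, Instructor, RoomNo, StudentID}, the whole schema; {Credits, StudentID} is a candidate key.
Closure of {RoomNo, StudentID} is {Credits, Dept, Instructor, RoomNo, StudentID}, the whole schema; {RoomNo, StudentID} is a candidate key.
Any other superkey properly contains one of these, so there are no further candidate keys.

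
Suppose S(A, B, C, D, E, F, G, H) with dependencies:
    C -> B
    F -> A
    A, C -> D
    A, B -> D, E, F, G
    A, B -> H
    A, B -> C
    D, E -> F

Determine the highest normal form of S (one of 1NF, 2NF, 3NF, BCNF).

3NF

Candidate keys: {A, B}, {A, C}, {B, D, E}, {B, F}, {C, D, E}, {C, F}. Prime attributes: {A, B, C, D, E, F}.
C -> B: {C}⁺ = {B, C}, which is not all of the attributes, so the left side is not a superkey — BCNF is violated.
Since {B} ⊆ prime attributes and every other non-superkey FD also has a prime right side, the schema is in 3NF.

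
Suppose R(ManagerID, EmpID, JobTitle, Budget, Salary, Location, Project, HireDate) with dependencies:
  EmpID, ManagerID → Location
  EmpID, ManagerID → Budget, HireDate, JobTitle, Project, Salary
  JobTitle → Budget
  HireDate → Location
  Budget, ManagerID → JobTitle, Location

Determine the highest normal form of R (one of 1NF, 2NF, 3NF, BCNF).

Candidate key: {EmpID, ManagerID}. Prime attributes: {EmpID, ManagerID}.
JobTitle → Budget: {JobTitle}⁺ = {Budget, JobTitle}, which is not all of the attributes, so the left side is not a superkey — BCNF is violated.
JobTitle → Budget has non-prime {Budget} on the right and a non-superkey on the left, so 3NF fails.
No proper subset of a key has a non-prime attribute in its closure, so there is no partial dependency; 2NF holds.

2NF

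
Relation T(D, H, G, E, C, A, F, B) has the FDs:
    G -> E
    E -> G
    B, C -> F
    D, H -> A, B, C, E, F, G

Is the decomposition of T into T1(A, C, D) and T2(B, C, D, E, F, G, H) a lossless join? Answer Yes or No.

Common attributes: {C, D}; their closure is {C, D}.
The closure covers neither T1 nor T2 entirely; the join is not lossless.

No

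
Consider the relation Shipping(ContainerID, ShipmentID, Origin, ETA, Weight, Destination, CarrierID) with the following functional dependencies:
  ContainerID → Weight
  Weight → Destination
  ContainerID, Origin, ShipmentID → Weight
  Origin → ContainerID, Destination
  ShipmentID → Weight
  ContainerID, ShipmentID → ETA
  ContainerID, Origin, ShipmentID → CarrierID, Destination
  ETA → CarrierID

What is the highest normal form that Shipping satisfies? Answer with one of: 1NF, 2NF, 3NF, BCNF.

1NF

Candidate key: {Origin, ShipmentID}. Prime attributes: {Origin, ShipmentID}.
ContainerID → Weight: {ContainerID}⁺ = {ContainerID, Destination, Weight}, which is not all of the attributes, so the left side is not a superkey — BCNF is violated.
ContainerID → Weight has non-prime {Weight} on the right and a non-superkey on the left, so 3NF fails.
Since {Origin} ⊂ {Origin, ShipmentID} and {Origin}⁺ ⊇ {ContainerID, Destination, Weight} with {ContainerID, Destination, Weight} non-prime, there is a partial dependency; 2NF fails.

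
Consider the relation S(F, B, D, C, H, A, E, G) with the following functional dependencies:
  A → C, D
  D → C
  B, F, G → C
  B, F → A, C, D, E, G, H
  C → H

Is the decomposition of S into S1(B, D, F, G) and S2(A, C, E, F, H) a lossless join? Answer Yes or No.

The shared attributes are {F} and {F}⁺ = {F}.
Neither S1 nor S2 is contained in that closure, so the decomposition is lossy.

No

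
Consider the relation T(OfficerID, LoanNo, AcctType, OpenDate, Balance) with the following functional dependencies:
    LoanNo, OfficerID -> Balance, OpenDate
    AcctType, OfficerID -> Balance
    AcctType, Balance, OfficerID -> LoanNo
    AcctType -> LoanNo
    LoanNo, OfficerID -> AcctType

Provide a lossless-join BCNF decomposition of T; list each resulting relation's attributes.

{AcctType, Balance, OfficerID, OpenDate}; {AcctType, LoanNo}

Candidate keys of the original relation: {AcctType, OfficerID}, {LoanNo, OfficerID}.
In {AcctType, Balance, LoanNo, OfficerID, OpenDate}, {AcctType} is not a superkey ({AcctType}⁺ restricted to this set is {AcctType, LoanNo}), so split on AcctType -> LoanNo into {AcctType, LoanNo} and {AcctType, Balance, OfficerID, OpenDate}.
{AcctType, LoanNo}: every determinant is a superkey — BCNF.
{AcctType, Balance, OfficerID, OpenDate}: every determinant is a superkey — BCNF.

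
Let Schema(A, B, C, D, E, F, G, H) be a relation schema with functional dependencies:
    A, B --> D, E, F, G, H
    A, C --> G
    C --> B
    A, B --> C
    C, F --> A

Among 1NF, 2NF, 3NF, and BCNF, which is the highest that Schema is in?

3NF

Candidate keys: {A, B}, {A, C}, {C, F}. Prime attributes: {A, B, C, F}.
C --> B breaks BCNF: {C}⁺ = {B, C}, so {C} is not a superkey.
Since {B} ⊆ prime attributes and every other non-superkey FD also has a prime right side, the schema is in 3NF.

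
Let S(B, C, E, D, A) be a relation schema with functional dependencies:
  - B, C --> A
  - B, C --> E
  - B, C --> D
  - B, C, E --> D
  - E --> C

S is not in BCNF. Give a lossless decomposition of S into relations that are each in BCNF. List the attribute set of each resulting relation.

{A, B, D, E}; {C, E}

Candidate keys of the original relation: {B, C}, {B, E}.
{A, B, C, D, E}: {E} determines {C, E} here but is not a superkey — split on E --> C, giving {C, E} and {A, B, D, E}.
{C, E} has no BCNF violation.
{A, B, D, E} has no BCNF violation.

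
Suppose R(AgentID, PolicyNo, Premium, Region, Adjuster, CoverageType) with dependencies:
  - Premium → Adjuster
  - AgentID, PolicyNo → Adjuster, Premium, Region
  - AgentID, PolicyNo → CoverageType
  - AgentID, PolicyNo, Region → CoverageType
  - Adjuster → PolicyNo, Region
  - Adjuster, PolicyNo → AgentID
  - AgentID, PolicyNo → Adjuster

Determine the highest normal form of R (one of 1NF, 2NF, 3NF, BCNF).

BCNF

Candidate keys: {Adjuster}, {AgentID, PolicyNo}, {Premium}. Prime attributes: {Adjuster, AgentID, PolicyNo, Premium}.
Every FD has a superkey on the left, so the relation is in BCNF.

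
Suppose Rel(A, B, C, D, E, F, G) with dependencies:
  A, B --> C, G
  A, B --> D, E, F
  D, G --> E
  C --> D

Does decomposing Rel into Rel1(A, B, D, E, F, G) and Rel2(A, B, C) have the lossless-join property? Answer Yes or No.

Rel1 ∩ Rel2 = {A, B}; its closure under F is {A, B, C, D, E, F, G}.
Since Rel1 ⊆ {A, B, C, D, E, F, G}, the intersection is a superkey of Rel1; the decomposition is lossless.

Yes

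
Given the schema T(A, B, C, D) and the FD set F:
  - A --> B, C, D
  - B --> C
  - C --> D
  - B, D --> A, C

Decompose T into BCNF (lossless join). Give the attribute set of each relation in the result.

Candidate keys of the original relation: {A}, {B}.
In {A, B, C, D}, {C} is not a superkey ({C}⁺ restricted to this set is {C, D}), so split on C --> D into {C, D} and {A, B, C}.
{C, D} has no BCNF violation.
{A, B, C} has no BCNF violation.

{A, B, C}; {C, D}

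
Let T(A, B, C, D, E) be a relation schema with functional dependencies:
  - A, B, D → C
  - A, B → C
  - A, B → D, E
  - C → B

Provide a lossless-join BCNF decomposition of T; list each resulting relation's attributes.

{A, C, D, E}; {B, C}

Candidate keys of the original relation: {A, B}, {A, C}.
In {A, B, C, D, E}, {C} is not a superkey ({C}⁺ restricted to this set is {B, C}), so split on C → B into {B, C} and {A, C, D, E}.
{B, C} is in BCNF.
{A, C, D, E} is in BCNF.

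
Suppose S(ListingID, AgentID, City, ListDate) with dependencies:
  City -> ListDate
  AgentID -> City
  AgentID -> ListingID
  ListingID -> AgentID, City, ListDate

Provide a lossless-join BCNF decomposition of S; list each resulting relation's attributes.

{AgentID, City, ListingID}; {City, ListDate}

Candidate keys of the original relation: {AgentID}, {ListingID}.
Within {AgentID, City, ListDate, ListingID}: {City}⁺ ∩ {AgentID, City, ListDate, ListingID} = {City, ListDate}, not the whole set, so City -> ListDate violates BCNF; decompose into {City, ListDate} and {AgentID, City, ListingID}.
{City, ListDate} is in BCNF.
{AgentID, City, ListingID} is in BCNF.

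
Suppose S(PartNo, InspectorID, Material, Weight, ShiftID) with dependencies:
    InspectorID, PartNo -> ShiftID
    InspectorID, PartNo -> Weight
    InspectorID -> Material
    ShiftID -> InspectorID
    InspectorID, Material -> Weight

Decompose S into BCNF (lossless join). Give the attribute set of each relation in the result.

{InspectorID, Material, Weight}; {InspectorID, ShiftID}; {PartNo, ShiftID}

Candidate keys of the original relation: {InspectorID, PartNo}, {PartNo, ShiftID}.
{InspectorID, Material, PartNo, ShiftID, Weight}: {InspectorID} determines {InspectorID, Material, Weight} here but is not a superkey — split on InspectorID -> Material, Weight, giving {InspectorID, Material, Weight} and {InspectorID, PartNo, ShiftID}.
{InspectorID, Material, Weight}: every determinant is a superkey — BCNF.
{InspectorID, PartNo, ShiftID}: {ShiftID} determines {InspectorID, ShiftID} here but is not a superkey — split on ShiftID -> InspectorID, giving {InspectorID, ShiftID} and {PartNo, ShiftID}.
{InspectorID, ShiftID}: every determinant is a superkey — BCNF.
{PartNo, ShiftID}: every determinant is a superkey — BCNF.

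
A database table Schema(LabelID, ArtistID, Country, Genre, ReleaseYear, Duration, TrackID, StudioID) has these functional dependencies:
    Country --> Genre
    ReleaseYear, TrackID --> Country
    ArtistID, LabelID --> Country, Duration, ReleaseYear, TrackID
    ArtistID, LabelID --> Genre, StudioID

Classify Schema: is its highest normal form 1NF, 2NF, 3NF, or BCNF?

Candidate key: {ArtistID, LabelID}. Prime attributes: {ArtistID, LabelID}.
Country --> Genre breaks BCNF: {Country}⁺ = {Country, Genre}, so {Country} is not a superkey.
Country --> Genre determines the non-prime attribute {Genre} from a non-superkey — 3NF is violated.
Checking every proper subset of each key, none determines a non-prime attribute — 2NF is satisfied.

2NF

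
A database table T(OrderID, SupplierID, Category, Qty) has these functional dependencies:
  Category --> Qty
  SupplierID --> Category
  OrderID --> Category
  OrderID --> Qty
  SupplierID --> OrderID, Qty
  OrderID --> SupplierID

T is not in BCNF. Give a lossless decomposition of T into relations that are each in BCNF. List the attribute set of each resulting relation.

{Category, OrderID, SupplierID}; {Category, Qty}

Candidate keys of the original relation: {OrderID}, {SupplierID}.
{Category, OrderID, Qty, SupplierID}: {Category} determines {Category, Qty} here but is not a superkey — split on Category --> Qty, giving {Category, Qty} and {Category, OrderID, SupplierID}.
{Category, Qty} is in BCNF.
{Category, OrderID, SupplierID} is in BCNF.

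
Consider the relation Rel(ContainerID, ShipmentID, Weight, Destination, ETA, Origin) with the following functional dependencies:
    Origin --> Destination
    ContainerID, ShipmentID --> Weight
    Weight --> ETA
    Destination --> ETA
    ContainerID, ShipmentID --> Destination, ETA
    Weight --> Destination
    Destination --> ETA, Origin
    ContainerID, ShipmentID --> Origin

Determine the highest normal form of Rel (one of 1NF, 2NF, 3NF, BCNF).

Candidate key: {ContainerID, ShipmentID}. Prime attributes: {ContainerID, ShipmentID}.
Origin --> Destination: {Origin}⁺ = {Destination, ETA, Origin}, which is not all of the attributes, so the left side is not a superkey — BCNF is violated.
Origin --> Destination determines the non-prime attribute {Destination} from a non-superkey — 3NF is violated.
No proper subset of a key has a non-prime attribute in its closure, so there is no partial dependency; 2NF holds.

2NF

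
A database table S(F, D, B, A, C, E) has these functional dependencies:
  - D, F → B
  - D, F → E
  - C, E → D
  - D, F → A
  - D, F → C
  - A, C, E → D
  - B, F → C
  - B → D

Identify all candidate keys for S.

{B, F}, {C, E, F}, {D, F}

No FD produces {F}, so it must be in every candidate key.
Closure of {B, F} is {A, B, C, D, E, F}, the whole schema; {B, F} is a candidate key.
Closure of {D, F} is {A, B, C, D, E, F}, the whole schema; {D, F} is a candidate key.
Closure of {C, E, F} is {A, B, C, D, E, F}, the whole schema; {C, E, F} is a candidate key.
These are minimal and exhaustive — every other superkey contains one of them.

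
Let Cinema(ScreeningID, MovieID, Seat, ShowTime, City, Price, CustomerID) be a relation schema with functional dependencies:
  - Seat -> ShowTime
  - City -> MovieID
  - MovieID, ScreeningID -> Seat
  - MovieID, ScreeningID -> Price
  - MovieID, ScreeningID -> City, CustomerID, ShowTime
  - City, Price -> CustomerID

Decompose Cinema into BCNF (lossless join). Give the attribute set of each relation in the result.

Candidate keys of the original relation: {City, ScreeningID}, {MovieID, ScreeningID}.
In {City, CustomerID, MovieID, Price, ScreeningID, Seat, ShowTime}, {Seat} is not a superkey ({Seat}⁺ restricted to this set is {Seat, ShowTime}), so split on Seat -> ShowTime into {Seat, ShowTime} and {City, CustomerID, MovieID, Price, ScreeningID, Seat}.
{Seat, ShowTime} is in BCNF.
In {City, CustomerID, MovieID, Price, ScreeningID, Seat}, {City} is not a superkey ({City}⁺ restricted to this set is {City, MovieID}), so split on City -> MovieID into {City, MovieID} and {City, CustomerID, Price, ScreeningID, Seat}.
{City, MovieID} is in BCNF.
In {City, CustomerID, Price, ScreeningID, Seat}, {City, Price} is not a superkey ({City, Price}⁺ restricted to this set is {City, CustomerID, Price}), so split on City, Price -> CustomerID into {City, CustomerID, Price} and {City, Price, ScreeningID, Seat}.
{City, CustomerID, Price} is in BCNF.
{City, Price, ScreeningID, Seat} is in BCNF.

{City, CustomerID, Price}; {City, MovieID}; {City, Price, ScreeningID, Seat}; {Seat, ShowTime}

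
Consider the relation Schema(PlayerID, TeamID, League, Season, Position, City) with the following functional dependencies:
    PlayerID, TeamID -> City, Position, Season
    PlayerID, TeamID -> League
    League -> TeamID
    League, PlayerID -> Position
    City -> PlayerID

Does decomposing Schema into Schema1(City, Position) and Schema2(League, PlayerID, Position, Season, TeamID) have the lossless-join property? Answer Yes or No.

No

Schema1 ∩ Schema2 = {Position}; its closure under F is {Position}.
Schema1 ⊄ {Position} and Schema2 ⊄ {Position}, so the split is lossy.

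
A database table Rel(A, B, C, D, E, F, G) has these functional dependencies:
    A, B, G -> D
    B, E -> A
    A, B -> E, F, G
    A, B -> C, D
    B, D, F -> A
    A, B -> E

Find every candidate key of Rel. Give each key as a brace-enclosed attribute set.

{A, B}, {B, D, F}, {B, E}

{B} never appears on the right of any FD, so every key must include it.
Closure of {A, B} is {A, B, C, D, E, F, G}, the whole schema; {A, B} is a candidate key.
Closure of {B, E} is {A, B, C, D, E, F, G}, the whole schema; {B, E} is a candidate key.
Closure of {B, D, F} is {A, B, C, D, E, F, G}, the whole schema; {B, D, F} is a candidate key.
These are minimal and exhaustive — every other superkey contains one of them.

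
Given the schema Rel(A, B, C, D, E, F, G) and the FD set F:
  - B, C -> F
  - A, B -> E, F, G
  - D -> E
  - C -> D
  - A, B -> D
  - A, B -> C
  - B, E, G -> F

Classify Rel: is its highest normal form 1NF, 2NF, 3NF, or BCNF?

2NF

Candidate key: {A, B}. Prime attributes: {A, B}.
B, C -> F breaks BCNF: {B, C}⁺ = {B, C, D, E, F}, so {B, C} is not a superkey.
B, C -> F determines the non-prime attribute {F} from a non-superkey — 3NF is violated.
No non-prime attribute depends on a proper subset of any candidate key, so 2NF holds.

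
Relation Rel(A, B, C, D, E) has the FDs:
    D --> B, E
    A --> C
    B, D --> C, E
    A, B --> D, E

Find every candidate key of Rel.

{A, B}, {A, D}

{A} never appears on the right of any FD, so every key must include it.
{A, B}⁺ = {A, B, C, D, E}, which is every attribute, so {A, B} is a candidate key.
{A, D}⁺ = {A, B, C, D, E}, which is every attribute, so {A, D} is a candidate key.
These are minimal and exhaustive — every other superkey contains one of them.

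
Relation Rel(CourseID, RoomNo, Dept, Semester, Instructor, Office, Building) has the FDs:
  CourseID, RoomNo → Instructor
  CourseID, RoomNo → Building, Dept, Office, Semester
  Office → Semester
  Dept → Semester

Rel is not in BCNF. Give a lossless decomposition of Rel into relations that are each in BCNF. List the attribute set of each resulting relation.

Candidate key of the original relation: {CourseID, RoomNo}.
In {Building, CourseID, Dept, Instructor, Office, RoomNo, Semester}, {Office} is not a superkey ({Office}⁺ restricted to this set is {Office, Semester}), so split on Office → Semester into {Office, Semester} and {Building, CourseID, Dept, Instructor, Office, RoomNo}.
{Office, Semester} is in BCNF.
{Building, CourseID, Dept, Instructor, Office, RoomNo} is in BCNF.

{Building, CourseID, Dept, Instructor, Office, RoomNo}; {Office, Semester}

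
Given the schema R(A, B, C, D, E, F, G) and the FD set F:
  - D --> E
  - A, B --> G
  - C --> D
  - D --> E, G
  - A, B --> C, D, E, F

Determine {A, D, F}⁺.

{A, D, E, F, G}

Start with {A, D, F}.
D --> E applies; add {E} → now {A, D, E, F}.
D --> E, G applies; add {G} → now {A, D, E, F, G}.
No further FD applies.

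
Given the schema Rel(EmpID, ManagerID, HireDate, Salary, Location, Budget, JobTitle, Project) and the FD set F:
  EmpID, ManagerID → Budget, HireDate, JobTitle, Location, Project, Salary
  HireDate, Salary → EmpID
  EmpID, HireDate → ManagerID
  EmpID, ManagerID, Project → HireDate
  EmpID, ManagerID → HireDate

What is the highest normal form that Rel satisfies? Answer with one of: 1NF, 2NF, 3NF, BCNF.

Candidate keys: {EmpID, HireDate}, {EmpID, ManagerID}, {HireDate, Salary}. Prime attributes: {EmpID, HireDate, ManagerID, Salary}.
Each dependency's left side is a superkey — BCNF holds.

BCNF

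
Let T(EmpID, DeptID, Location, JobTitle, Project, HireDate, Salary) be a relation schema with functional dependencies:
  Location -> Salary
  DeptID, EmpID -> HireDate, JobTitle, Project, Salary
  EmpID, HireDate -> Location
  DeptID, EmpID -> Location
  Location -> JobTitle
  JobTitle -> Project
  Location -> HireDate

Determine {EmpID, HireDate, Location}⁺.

{EmpID, HireDate, JobTitle, Location, Project, Salary}

Start with {EmpID, HireDate, Location}.
Location -> Salary applies; add {Salary} → now {EmpID, HireDate, Location, Salary}.
Location -> JobTitle applies; add {JobTitle} → now {EmpID, HireDate, JobTitle, Location, Salary}.
JobTitle -> Project applies; add {Project} → now {EmpID, HireDate, JobTitle, Location, Project, Salary}.
No further FD applies.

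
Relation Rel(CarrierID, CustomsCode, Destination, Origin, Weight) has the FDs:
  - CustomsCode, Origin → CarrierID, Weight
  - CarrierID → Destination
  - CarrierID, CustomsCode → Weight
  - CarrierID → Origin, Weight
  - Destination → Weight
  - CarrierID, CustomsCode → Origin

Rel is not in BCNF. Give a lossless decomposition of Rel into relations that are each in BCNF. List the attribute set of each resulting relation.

{CarrierID, CustomsCode}; {CarrierID, Destination, Origin}; {Destination, Weight}

Candidate keys of the original relation: {CarrierID, CustomsCode}, {CustomsCode, Origin}.
In {CarrierID, CustomsCode, Destination, Origin, Weight}, {CarrierID} is not a superkey ({CarrierID}⁺ restricted to this set is {CarrierID, Destination, Origin, Weight}), so split on CarrierID → Destination, Origin, Weight into {CarrierID, Destination, Origin, Weight} and {CarrierID, CustomsCode}.
In {CarrierID, Destination, Origin, Weight}, {Destination} is not a superkey ({Destination}⁺ restricted to this set is {Destination, Weight}), so split on Destination → Weight into {Destination, Weight} and {CarrierID, Destination, Origin}.
{Destination, Weight} has no BCNF violation.
{CarrierID, Destination, Origin} has no BCNF violation.
{CarrierID, CustomsCode} has no BCNF violation.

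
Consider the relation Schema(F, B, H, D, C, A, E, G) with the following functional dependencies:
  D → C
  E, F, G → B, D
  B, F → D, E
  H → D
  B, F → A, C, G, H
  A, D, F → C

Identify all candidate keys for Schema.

{F} never appears on the right of any FD, so every key must include it.
{B, F}⁺ = {A, B, C, D, E, F, G, H}, which is every attribute, so {B, F} is a candidate key.
{E, F, G}⁺ = {A, B, C, D, E, F, G, H}, which is every attribute, so {E, F, G} is a candidate key.
These are minimal and exhaustive — every other superkey contains one of them.

{B, F}, {E, F, G}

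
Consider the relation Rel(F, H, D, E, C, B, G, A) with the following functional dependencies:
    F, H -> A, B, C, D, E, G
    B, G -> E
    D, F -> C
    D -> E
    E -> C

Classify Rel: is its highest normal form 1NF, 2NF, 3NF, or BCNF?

2NF

Candidate key: {F, H}. Prime attributes: {F, H}.
B, G -> E breaks BCNF: {B, G}⁺ = {B, C, E, G}, so {B, G} is not a superkey.
Because {E} is non-prime and the left side of B, G -> E is not a superkey, the relation is not in 3NF.
No non-prime attribute depends on a proper subset of any candidate key, so 2NF holds.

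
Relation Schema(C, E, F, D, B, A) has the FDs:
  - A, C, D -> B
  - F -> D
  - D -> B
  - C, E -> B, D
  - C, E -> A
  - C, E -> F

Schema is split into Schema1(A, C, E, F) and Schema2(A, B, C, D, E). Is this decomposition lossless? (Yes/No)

The shared attributes are {A, C, E} and {A, C, E}⁺ = {A, B, C, D, E, F}.
Schema1 is contained in that closure, so Schema1 ∩ Schema2 -> Schema1 holds and the join is lossless.

Yes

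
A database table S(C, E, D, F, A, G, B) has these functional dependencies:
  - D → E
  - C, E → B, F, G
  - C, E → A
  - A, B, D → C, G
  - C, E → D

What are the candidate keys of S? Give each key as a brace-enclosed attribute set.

{C, D} is a candidate key since {C, D}⁺ = {A, B, C, D, E, F, G} covers every attribute.
{C, E} is a candidate key since {C, E}⁺ = {A, B, C, D, E, F, G} covers every attribute.
{A, B, D} is a candidate key since {A, B, D}⁺ = {A, B, C, D, E, F, G} covers every attribute.
Any other superkey properly contains one of these, so there are no further candidate keys.

{A, B, D}, {C, D}, {C, E}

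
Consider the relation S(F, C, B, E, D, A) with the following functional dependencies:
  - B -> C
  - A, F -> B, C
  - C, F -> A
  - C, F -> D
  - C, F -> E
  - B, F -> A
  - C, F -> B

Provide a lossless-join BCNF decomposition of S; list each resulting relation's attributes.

{A, B, D, E, F}; {B, C}

Candidate keys of the original relation: {A, F}, {B, F}, {C, F}.
In {A, B, C, D, E, F}, {B} is not a superkey ({B}⁺ restricted to this set is {B, C}), so split on B -> C into {B, C} and {A, B, D, E, F}.
{B, C} is in BCNF.
{A, B, D, E, F} is in BCNF.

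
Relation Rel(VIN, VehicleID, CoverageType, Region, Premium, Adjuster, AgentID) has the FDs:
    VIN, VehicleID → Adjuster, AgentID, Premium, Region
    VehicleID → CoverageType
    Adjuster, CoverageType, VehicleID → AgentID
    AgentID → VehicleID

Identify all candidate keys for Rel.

No FD produces {VIN}, so it must be in every candidate key.
{AgentID, VIN}⁺ = {Adjuster, AgentID, CoverageType, Premium, Region, VIN, VehicleID}, which is every attribute, so {AgentID, VIN} is a candidate key.
{VIN, VehicleID}⁺ = {Adjuster, AgentID, CoverageType, Premium, Region, VIN, VehicleID}, which is every attribute, so {VIN, VehicleID} is a candidate key.
Any other superkey properly contains one of these, so there are no further candidate keys.

{AgentID, VIN}, {VIN, VehicleID}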